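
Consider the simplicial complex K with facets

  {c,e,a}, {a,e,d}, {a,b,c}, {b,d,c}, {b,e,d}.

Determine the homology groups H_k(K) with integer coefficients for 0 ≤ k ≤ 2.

Fix the vertex order a < b < c < d < e and write every simplex with vertices in increasing order. Then dim K = 2 and the simplices of K are:

  0-simplices (5): a, b, c, d, e
  1-simplices (10): ab, ac, ad, ae, bc, bd, be, cd, ce, de
  2-simplices (5): abc, ace, ade, bcd, bde

giving chain groups C_0 ≅ Z^5, C_1 ≅ Z^10, C_2 ≅ Z^5.

∂_1: C_1 → C_0 maps an edge to its endpoints' difference, ∂[p,q] = q − p.
As a 5×10 matrix over Z this has rank 4, with invariant factors (1,1,1,1).

The boundary map ∂_2: C_2 → C_1 acts by ∂[p,q,r] = [q,r] − [p,r] + [p,q]. For instance
  ∂ace = ce − ae + ac,
  ∂bde = de − be + bd.
This gives a 10×5 integer matrix of rank 5; reducing to Smith normal form yields diagonal entries (1,1,1,1,1).

From H_k ≅ ker(∂_k) / im(∂_{k+1}) we obtain:

  H_0: rank C_0 − rank ∂_1 = 5 − 4 = 1, and the invariant factors of ∂_1 are all 1, so H_0 ≅ Z.
  H_1: rank ker ∂_1 − rank ∂_2 = (10 − 4) − 5 = 1, and the invariant factors of ∂_2 are all 1, so H_1 ≅ Z.
  H_2: rank ker ∂_2 − rank ∂_3 = (5 − 5) − 0 = 0, and there is no ∂_3, so H_2 ≅ 0.

As a check, the Euler characteristic is 5 − 10 + 5 = 0, which agrees with 1 − 1 + 0 = 0.

H_0 ≅ Z,  H_1 ≅ Z,  H_2 = 0.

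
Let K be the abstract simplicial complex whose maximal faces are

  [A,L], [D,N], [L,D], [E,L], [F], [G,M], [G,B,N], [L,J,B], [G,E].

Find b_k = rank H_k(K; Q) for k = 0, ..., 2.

We work with the vertex ordering A < B < D < E < F < G < J < L < M < N. The simplices of K, each written with vertices in increasing order, are:

  0-simplices (10): A, B, D, E, F, G, J, L, M, N
  1-simplices (12): AL, BG, BJ, BL, BN, DL, DN, EG, EL, GM, GN, JL
  2-simplices (2): BGN, BJL

so the chain groups are C_0 ≅ Z^10, C_1 ≅ Z^12, C_2 ≅ Z^2.

Boundary ∂_1: C_1 → C_0 maps an edge to its endpoints' difference, ∂[p,q] = q − p. For instance
  ∂DL = L − D.
As a 10×12 matrix over Z this has rank 8, with invariant factors (1,1,1,1,1,1,1,1).

The boundary map ∂_2: C_2 → C_1 maps a triangle to the signed sum of its edges. For instance
  ∂BJL = JL − BL + BJ,
  ∂BGN = GN − BN + BG.
The resulting 12×2 matrix has rank 2, and its Smith normal form has invariant factors (1,1).

Reading off H_k = ker ∂_k / im ∂_{k+1}:

  H_0: rank C_0 − rank ∂_1 = 10 − 8 = 2, and the invariant factors of ∂_1 are all 1, so H_0 ≅ Z^2.
  H_1: rank ker ∂_1 − rank ∂_2 = (12 − 8) − 2 = 2, and the invariant factors of ∂_2 are all 1, so H_1 ≅ Z^2.
  H_2: rank ker ∂_2 − rank ∂_3 = (2 − 2) − 0 = 0, and there is no ∂_3, so H_2 ≅ 0.

Hence the Betti numbers are b_0 = 2, b_1 = 2, b_2 = 0.

b_0 = 2, b_1 = 2, b_2 = 0.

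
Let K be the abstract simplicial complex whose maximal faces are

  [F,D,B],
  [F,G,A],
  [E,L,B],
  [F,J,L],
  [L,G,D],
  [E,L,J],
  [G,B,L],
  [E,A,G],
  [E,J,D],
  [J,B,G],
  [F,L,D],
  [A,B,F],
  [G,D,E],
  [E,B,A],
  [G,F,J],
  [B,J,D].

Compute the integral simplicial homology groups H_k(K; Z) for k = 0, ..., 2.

H_0 = Z,  H_1 = Z^2,  H_2 = Z.

We work with the vertex ordering A < B < D < E < F < G < J < L. The simplices of K, each written with vertices in increasing order, are:

  0-simplices (8): A, B, D, E, F, G, J, L
  1-simplices (24): AB, AE, AF, AG, BD, BE, BF, BG, BJ, BL, DE, DF, DG, DJ, DL, EG, EJ, EL, FG, FJ, FL, GJ, GL, JL
  2-simplices (16): ABE, ABF, AEG, AFG, BDF, BDJ, BEL, BGJ, BGL, DEG, DEJ, DFL, DGL, EJL, FGJ, FJL

so the chain groups are C_0 ≅ Z^8, C_1 ≅ Z^24, C_2 ≅ Z^16.

The boundary map ∂_1: C_1 → C_0 sends each edge [p,q] (with p < q) to q − p. For instance
  ∂FG = G − F.
The 8×24 boundary matrix has rank 7 and Smith normal form diag(1,1,1,1,1,1,1).

Boundary ∂_2: C_2 → C_1 maps a triangle to the signed sum of its edges. For instance
  ∂EJL = JL − EL + EJ,
  ∂BDJ = DJ − BJ + BD.
As a 24×16 matrix over Z this has rank 15, with invariant factors (1,1,1,1,1,1,1,1,1,1,1,1,1,1,1).

Computing H_k = (kernel of ∂_k) / (image of ∂_{k+1}):

  H_0: rank C_0 − rank ∂_1 = 8 − 7 = 1, and the invariant factors of ∂_1 are all 1, so H_0 ≅ Z.
  H_1: rank ker ∂_1 − rank ∂_2 = (24 − 7) − 15 = 2, and the invariant factors of ∂_2 are all 1, so H_1 ≅ Z^2.
  H_2: rank ker ∂_2 − rank ∂_3 = (16 − 15) − 0 = 1, and there is no ∂_3, so H_2 ≅ Z.

(K is a triangulation of the torus T^2.)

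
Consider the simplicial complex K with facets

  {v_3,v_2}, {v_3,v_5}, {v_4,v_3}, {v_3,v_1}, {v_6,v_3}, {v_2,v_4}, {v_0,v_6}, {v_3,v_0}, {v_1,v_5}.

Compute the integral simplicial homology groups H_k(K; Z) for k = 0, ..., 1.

Order the vertices as v_0 < v_1 < v_2 < v_3 < v_4 < v_5 < v_6. Listing each simplex with vertices in this order, K has dimension 1 with simplices:

  0-simplices (7): [v_0], [v_1], [v_2], [v_3], [v_4], [v_5], [v_6]
  1-simplices (9): [v_0,v_3], [v_0,v_6], [v_1,v_3], [v_1,v_5], [v_2,v_3], [v_2,v_4], [v_3,v_4], [v_3,v_5], [v_3,v_6]

Hence C_0 ≅ Z^7, C_1 ≅ Z^9.

∂_1: C_1 → C_0 maps an edge to its endpoints' difference, ∂[p,q] = q − p. For instance
  ∂[v_1,v_3] = [v_3] − [v_1].
As a 7×9 matrix over Z this has rank 6, with invariant factors (1,1,1,1,1,1).

Computing H_k = (kernel of ∂_k) / (image of ∂_{k+1}):

  H_0: rank C_0 − rank ∂_1 = 7 − 6 = 1, and the invariant factors of ∂_1 are all 1, so H_0 = Z.
  H_1: rank ker ∂_1 − rank ∂_2 = (9 − 6) − 0 = 3, and there is no ∂_2, so H_1 = Z^3.

As a check, the Euler characteristic is 7 − 9 = -2, which agrees with 1 − 3 = -2.

H_0 = Z,  H_1 = Z^3.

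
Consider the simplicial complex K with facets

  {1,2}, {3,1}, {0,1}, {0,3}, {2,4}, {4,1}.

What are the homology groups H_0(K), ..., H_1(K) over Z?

H_0 ≅ Z,  H_1 ≅ Z^2.

K has 5 vertices, 6 edges.
rank ∂_0 = 0, rank ∂_1 = 4 ⇒ b_0 = 5 − 0 − 4 = 1; all invariant factors of ∂_1 are 1 so no torsion. So H_0 = Z.
rank ∂_1 = 4, rank ∂_2 = 0 ⇒ b_1 = 6 − 4 − 0 = 2. So H_1 = Z^2.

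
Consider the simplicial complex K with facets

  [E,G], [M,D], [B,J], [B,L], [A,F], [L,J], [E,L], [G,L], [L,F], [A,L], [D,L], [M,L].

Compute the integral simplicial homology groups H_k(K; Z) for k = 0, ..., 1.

We work with the vertex ordering A < B < D < E < F < G < J < L < M. The simplices of K, each written with vertices in increasing order, are:

  0-simplices (9): A, B, D, E, F, G, J, L, M
  1-simplices (12): AF, AL, BJ, BL, DL, DM, EG, EL, FL, GL, JL, LM

Hence C_0 ≅ Z^9, C_1 ≅ Z^12.

∂_1: C_1 → C_0 maps an edge to its endpoints' difference, ∂[p,q] = q − p. For instance
  ∂EG = G − E.
The resulting 9×12 matrix has rank 8, and its Smith normal form has invariant factors (1,1,1,1,1,1,1,1).

Computing H_k = (kernel of ∂_k) / (image of ∂_{k+1}):

  H_0: rank C_0 − rank ∂_1 = 9 − 8 = 1, and the invariant factors of ∂_1 are all 1, so H_0 ≅ Z.
  H_1: rank ker ∂_1 − rank ∂_2 = (12 − 8) − 0 = 4, and there is no ∂_2, so H_1 ≅ Z^4.

As a check, the Euler characteristic is 9 − 12 = -3, which agrees with 1 − 4 = -3.

H_0 = Z,  H_1 = Z^4.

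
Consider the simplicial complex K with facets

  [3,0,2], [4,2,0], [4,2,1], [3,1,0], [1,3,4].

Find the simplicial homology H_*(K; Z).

Order the vertices as 0 < 1 < 2 < 3 < 4. Listing each simplex with vertices in this order, K has dimension 2 with simplices:

  0-simplices (5): [0], [1], [2], [3], [4]
  1-simplices (10): [0,1], [0,2], [0,3], [0,4], [1,2], [1,3], [1,4], [2,3], [2,4], [3,4]
  2-simplices (5): [0,1,3], [0,2,3], [0,2,4], [1,2,4], [1,3,4]

so the chain groups are C_0 ≅ Z^5, C_1 ≅ Z^10, C_2 ≅ Z^5.

The boundary map ∂_1: C_1 → C_0 maps an edge to its endpoints' difference, ∂[p,q] = q − p. For instance
  ∂[1,4] = [4] − [1].
The 5×10 boundary matrix has rank 4 and Smith normal form diag(1,1,1,1).

∂_2: C_2 → C_1 acts by ∂[p,q,r] = [q,r] − [p,r] + [p,q]. For instance
  ∂[1,3,4] = [3,4] − [1,4] + [1,3],
  ∂[0,1,3] = [1,3] − [0,3] + [0,1].
As a 10×5 matrix over Z this has rank 5, with invariant factors (1,1,1,1,1).

Computing H_k = (kernel of ∂_k) / (image of ∂_{k+1}):

  H_0: rank C_0 − rank ∂_1 = 5 − 4 = 1, and the invariant factors of ∂_1 are all 1, so H_0 = Z.
  H_1: rank ker ∂_1 − rank ∂_2 = (10 − 4) − 5 = 1, and the invariant factors of ∂_2 are all 1, so H_1 = Z.
  H_2: rank ker ∂_2 − rank ∂_3 = (5 − 5) − 0 = 0, and there is no ∂_3, so H_2 = 0.

As a check, the Euler characteristic is 5 − 10 + 5 = 0, which agrees with 1 − 1 + 0 = 0.

H_0 = Z,  H_1 = Z,  H_2 = 0.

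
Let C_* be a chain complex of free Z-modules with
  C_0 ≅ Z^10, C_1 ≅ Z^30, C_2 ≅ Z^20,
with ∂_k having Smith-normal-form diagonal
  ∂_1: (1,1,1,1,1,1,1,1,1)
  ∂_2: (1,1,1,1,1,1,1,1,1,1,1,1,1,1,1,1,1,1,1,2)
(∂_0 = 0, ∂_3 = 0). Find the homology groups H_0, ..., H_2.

H_0 = Z,  H_1 = Z ⊕ Z/2Z,  H_2 = 0.

H_0: b_0 = 10 − 0 − 9 = 1; torsion from ∂_1 factors > 1: none. So H_0 = Z.
H_1: b_1 = 30 − 9 − 20 = 1; torsion from ∂_2 factors > 1: [2]. So H_1 = Z ⊕ Z/2Z.
H_2: b_2 = 20 − 20 − 0 = 0; torsion from ∂_3 factors > 1: none. So H_2 = 0.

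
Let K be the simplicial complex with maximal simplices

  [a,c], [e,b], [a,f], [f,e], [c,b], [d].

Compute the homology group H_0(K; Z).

We work with the vertex ordering a < b < c < d < e < f. The simplices of K, each written with vertices in increasing order, are:

  0-simplices (6): a, b, c, d, e, f
  1-simplices (5): ac, af, bc, be, ef

so the chain groups are C_0 ≅ Z^6, C_1 ≅ Z^5.

∂_1: C_1 → C_0 maps an edge to its endpoints' difference, ∂[p,q] = q − p. For instance
  ∂bc = c − b.
The 6×5 boundary matrix has rank 4 and Smith normal form diag(1,1,1,1).

Computing H_k = (kernel of ∂_k) / (image of ∂_{k+1}):

  H_0: rank C_0 − rank ∂_1 = 6 − 4 = 2, and the invariant factors of ∂_1 are all 1, so H_0 ≅ Z^2.

H_0 ≅ Z^2.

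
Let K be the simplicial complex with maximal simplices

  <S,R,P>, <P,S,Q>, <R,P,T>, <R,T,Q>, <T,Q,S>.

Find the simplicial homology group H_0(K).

Take the total order P < Q < R < S < T on the vertex set. Then K (dimension 2) consists of the simplices:

  0-simplices (5): P, Q, R, S, T
  1-simplices (10): PQ, PR, PS, PT, QR, QS, QT, RS, RT, ST
  2-simplices (5): PQS, PRS, PRT, QRT, QST

giving chain groups C_0 ≅ Z^5, C_1 ≅ Z^10, C_2 ≅ Z^5.

∂_1: C_1 → C_0 is given by ∂[p,q] = [q] − [p]. For instance
  ∂RT = T − R.
The 5×10 boundary matrix has rank 4 and Smith normal form diag(1,1,1,1).

The boundary map ∂_2: C_2 → C_1 maps a triangle to the signed sum of its edges. For instance
  ∂QST = ST − QT + QS,
  ∂PQS = QS − PS + PQ.
The 10×5 boundary matrix has rank 5 and Smith normal form diag(1,1,1,1,1).

Now H_k = ker ∂_k / im ∂_{k+1}, so:

  H_0: rank C_0 − rank ∂_1 = 5 − 4 = 1, and the invariant factors of ∂_1 are all 1, so H_0 = Z.

(K is a triangulation of the Möbius band.)

H_0 ≅ Z.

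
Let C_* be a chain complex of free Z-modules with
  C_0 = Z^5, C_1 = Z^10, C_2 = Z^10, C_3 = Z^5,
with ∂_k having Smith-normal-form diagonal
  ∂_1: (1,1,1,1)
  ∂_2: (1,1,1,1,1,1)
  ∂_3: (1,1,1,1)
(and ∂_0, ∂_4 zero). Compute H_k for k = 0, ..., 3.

H_0: b_0 = 5 − 0 − 4 = 1; torsion from ∂_1 factors > 1: none. So H_0 = Z.
H_1: b_1 = 10 − 4 − 6 = 0; torsion from ∂_2 factors > 1: none. So H_1 = 0.
H_2: b_2 = 10 − 6 − 4 = 0; torsion from ∂_3 factors > 1: none. So H_2 = 0.
H_3: b_3 = 5 − 4 − 0 = 1; torsion from ∂_4 factors > 1: none. So H_3 = Z.

H_0 = Z,  H_1 = 0,  H_2 = 0,  H_3 = Z.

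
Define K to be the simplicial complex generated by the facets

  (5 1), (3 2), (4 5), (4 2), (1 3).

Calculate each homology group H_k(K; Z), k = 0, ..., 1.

Fix the vertex order 1 < 2 < 3 < 4 < 5 and write every simplex with vertices in increasing order. Then dim K = 1 and the simplices of K are:

  0-simplices (5): [1], [2], [3], [4], [5]
  1-simplices (5): [1,3], [1,5], [2,3], [2,4], [4,5]

so the chain groups are C_0 ≅ Z^5, C_1 ≅ Z^5.

∂_1: C_1 → C_0 maps an edge to its endpoints' difference, ∂[p,q] = q − p. For instance
  ∂[2,3] = [3] − [2].
As a 5×5 matrix over Z this has rank 4, with invariant factors (1,1,1,1).

Now H_k = ker ∂_k / im ∂_{k+1}, so:

  H_0: rank C_0 − rank ∂_1 = 5 − 4 = 1, and the invariant factors of ∂_1 are all 1, so H_0 ≅ Z.
  H_1: rank ker ∂_1 − rank ∂_2 = (5 − 4) − 0 = 1, and there is no ∂_2, so H_1 ≅ Z.

H_0 ≅ Z,  H_1 ≅ Z.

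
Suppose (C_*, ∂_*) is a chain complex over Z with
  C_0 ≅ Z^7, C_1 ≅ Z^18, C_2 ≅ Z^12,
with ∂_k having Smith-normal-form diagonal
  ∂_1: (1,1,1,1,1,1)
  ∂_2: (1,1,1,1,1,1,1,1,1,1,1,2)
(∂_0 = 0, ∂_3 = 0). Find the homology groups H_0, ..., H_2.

H_0 = Z,  H_1 = Z/2,  H_2 = 0.

H_0: b_0 = 7 − 0 − 6 = 1; torsion from ∂_1 factors > 1: none. So H_0 = Z.
H_1: b_1 = 18 − 6 − 12 = 0; torsion from ∂_2 factors > 1: [2]. So H_1 = Z/2.
H_2: b_2 = 12 − 12 − 0 = 0; torsion from ∂_3 factors > 1: none. So H_2 = 0.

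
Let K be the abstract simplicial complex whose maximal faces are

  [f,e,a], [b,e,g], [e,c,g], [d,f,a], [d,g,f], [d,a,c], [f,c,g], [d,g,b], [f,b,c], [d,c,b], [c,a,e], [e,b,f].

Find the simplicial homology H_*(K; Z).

H_0 ≅ Z,  H_1 ≅ Z/2,  H_2 = 0.

Order the vertices as a < b < c < d < e < f < g. Listing each simplex with vertices in this order, K has dimension 2 with simplices:

  0-simplices (7): a, b, c, d, e, f, g
  1-simplices (18): ac, ad, ae, af, bc, bd, be, bf, bg, cd, ce, cf, cg, df, dg, ef, eg, fg
  2-simplices (12): acd, ace, adf, aef, bcd, bcf, bdg, bef, beg, ceg, cfg, dfg

giving chain groups C_0 ≅ Z^7, C_1 ≅ Z^18, C_2 ≅ Z^12.

Boundary ∂_1: C_1 → C_0 maps an edge to its endpoints' difference, ∂[p,q] = q − p. For instance
  ∂be = e − b.
The resulting 7×18 matrix has rank 6, and its Smith normal form has invariant factors (1,1,1,1,1,1).

Boundary ∂_2: C_2 → C_1 sends each 2-simplex [p,q,r] to [q,r] − [p,r] + [p,q]. For instance
  ∂aef = ef − af + ae,
  ∂cfg = fg − cg + cf.
This gives a 18×12 integer matrix of rank 12; reducing to Smith normal form yields diagonal entries (1,1,1,1,1,1,1,1,1,1,1,2).

Now H_k = ker ∂_k / im ∂_{k+1}, so:

  H_0: rank C_0 − rank ∂_1 = 7 − 6 = 1, and the invariant factors of ∂_1 are all 1, so H_0 = Z.
  H_1: rank ker ∂_1 − rank ∂_2 = (18 − 6) − 12 = 0, and ∂_2 has invariant factor 2 > 1, so H_1 = Z/2.
  H_2: rank ker ∂_2 − rank ∂_3 = (12 − 12) − 0 = 0, and there is no ∂_3, so H_2 = 0.

As a check, the Euler characteristic is 7 − 18 + 12 = 1, which agrees with 1 − 0 + 0 = 1.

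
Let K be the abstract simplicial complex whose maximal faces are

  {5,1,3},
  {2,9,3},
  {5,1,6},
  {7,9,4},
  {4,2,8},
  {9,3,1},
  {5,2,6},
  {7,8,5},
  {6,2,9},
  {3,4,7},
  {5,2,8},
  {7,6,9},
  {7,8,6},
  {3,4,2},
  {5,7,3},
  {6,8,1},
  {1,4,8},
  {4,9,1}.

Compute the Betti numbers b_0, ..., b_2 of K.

b_0 = 1, b_1 = 1, b_2 = 0.

K has 9 vertices, 27 edges, 18 triangles.
rank ∂_0 = 0, rank ∂_1 = 8 ⇒ b_0 = 9 − 0 − 8 = 1; all invariant factors of ∂_1 are 1 so no torsion. So H_0 = Z.
rank ∂_1 = 8, rank ∂_2 = 18 ⇒ b_1 = 27 − 8 − 18 = 1; ∂_2 has invariant factor(s) [2] giving torsion. So H_1 = Z × Z/2.
rank ∂_2 = 18, rank ∂_3 = 0 ⇒ b_2 = 18 − 18 − 0 = 0. So H_2 = 0.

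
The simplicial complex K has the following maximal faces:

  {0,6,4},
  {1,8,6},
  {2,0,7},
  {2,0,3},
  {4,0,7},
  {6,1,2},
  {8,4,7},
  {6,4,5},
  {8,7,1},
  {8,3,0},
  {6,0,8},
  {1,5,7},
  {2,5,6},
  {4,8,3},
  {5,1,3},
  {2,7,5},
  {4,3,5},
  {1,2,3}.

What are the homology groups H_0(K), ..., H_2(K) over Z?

H_0 ≅ Z,  H_1 ≅ Z ⊕ Z/2Z,  H_2 = 0.

Order the vertices as 0 < 1 < 2 < 3 < 4 < 5 < 6 < 7 < 8. Listing each simplex with vertices in this order, K has dimension 2 with simplices:

  0-simplices (9): [0], [1], [2], [3], [4], [5], [6], [7], [8]
  1-simplices (27): (27 of them)
  2-simplices (18): [0,2,3], [0,2,7], [0,3,8], [0,4,6], [0,4,7], [0,6,8], [1,2,3], [1,2,6], [1,3,5], [1,5,7], [1,6,8], [1,7,8], [2,5,6], [2,5,7], [3,4,5], [3,4,8], [4,5,6], [4,7,8]

giving chain groups C_0 ≅ Z^9, C_1 ≅ Z^27, C_2 ≅ Z^18.

The boundary map ∂_1: C_1 → C_0 is given by ∂[p,q] = [q] − [p]. For instance
  ∂[3,4] = [4] − [3].
The resulting 9×27 matrix has rank 8, and its Smith normal form has invariant factors (1,1,1,1,1,1,1,1).

The boundary map ∂_2: C_2 → C_1 maps a triangle to the signed sum of its edges. For instance
  ∂[4,7,8] = [7,8] − [4,8] + [4,7],
  ∂[1,7,8] = [7,8] − [1,8] + [1,7].
The resulting 27×18 matrix has rank 18, and its Smith normal form has invariant factors (1,1,1,1,1,1,1,1,1,1,1,1,1,1,1,1,1,2).

From H_k ≅ ker(∂_k) / im(∂_{k+1}) we obtain:

  H_0: rank C_0 − rank ∂_1 = 9 − 8 = 1, and the invariant factors of ∂_1 are all 1, so H_0 ≅ Z.
  H_1: rank ker ∂_1 − rank ∂_2 = (27 − 8) − 18 = 1, and ∂_2 has invariant factor 2 > 1, so H_1 ≅ Z ⊕ Z/2Z.
  H_2: rank ker ∂_2 − rank ∂_3 = (18 − 18) − 0 = 0, and there is no ∂_3, so H_2 ≅ 0.

As a check, the Euler characteristic is 9 − 27 + 18 = 0, which agrees with 1 − 1 + 0 = 0.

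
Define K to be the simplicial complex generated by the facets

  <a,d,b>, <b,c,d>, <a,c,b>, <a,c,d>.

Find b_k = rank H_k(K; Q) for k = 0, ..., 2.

b_0 = 1, b_1 = 0, b_2 = 1.

Order the vertices as a < b < c < d. Listing each simplex with vertices in this order, K has dimension 2 with simplices:

  0-simplices (4): a, b, c, d
  1-simplices (6): ab, ac, ad, bc, bd, cd
  2-simplices (4): abc, abd, acd, bcd

giving chain groups C_0 ≅ Z^4, C_1 ≅ Z^6, C_2 ≅ Z^4.

∂_1: C_1 → C_0 maps an edge to its endpoints' difference, ∂[p,q] = q − p.
The resulting 4×6 matrix has rank 3, and its Smith normal form has invariant factors (1,1,1).

∂_2: C_2 → C_1 acts by ∂[p,q,r] = [q,r] − [p,r] + [p,q]. For instance
  ∂acd = cd − ad + ac,
  ∂abc = bc − ac + ab.
The 6×4 boundary matrix has rank 3 and Smith normal form diag(1,1,1).

From H_k ≅ ker(∂_k) / im(∂_{k+1}) we obtain:

  H_0: rank C_0 − rank ∂_1 = 4 − 3 = 1, and the invariant factors of ∂_1 are all 1, so H_0 = Z.
  H_1: rank ker ∂_1 − rank ∂_2 = (6 − 3) − 3 = 0, and the invariant factors of ∂_2 are all 1, so H_1 = 0.
  H_2: rank ker ∂_2 − rank ∂_3 = (4 − 3) − 0 = 1, and there is no ∂_3, so H_2 = Z.

As a check, the Euler characteristic is 4 − 6 + 4 = 2, which agrees with 1 − 0 + 1 = 2.
(K is a triangulation of the 2-sphere S^2.)

Hence the Betti numbers are b_0 = 1, b_1 = 0, b_2 = 1.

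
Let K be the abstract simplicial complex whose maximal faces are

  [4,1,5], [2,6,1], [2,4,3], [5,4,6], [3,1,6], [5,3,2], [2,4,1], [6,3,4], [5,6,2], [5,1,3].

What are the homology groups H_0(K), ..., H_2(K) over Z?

Order the vertices as 1 < 2 < 3 < 4 < 5 < 6. Listing each simplex with vertices in this order, K has dimension 2 with simplices:

  0-simplices (6): [1], [2], [3], [4], [5], [6]
  1-simplices (15): [1,2], [1,3], [1,4], [1,5], [1,6], [2,3], [2,4], [2,5], [2,6], [3,4], [3,5], [3,6], [4,5], [4,6], [5,6]
  2-simplices (10): [1,2,4], [1,2,6], [1,3,5], [1,3,6], [1,4,5], [2,3,4], [2,3,5], [2,5,6], [3,4,6], [4,5,6]

giving chain groups C_0 ≅ Z^6, C_1 ≅ Z^15, C_2 ≅ Z^10.

Boundary ∂_1: C_1 → C_0 is given by ∂[p,q] = [q] − [p].
The resulting 6×15 matrix has rank 5, and its Smith normal form has invariant factors (1,1,1,1,1).

The boundary map ∂_2: C_2 → C_1 acts by ∂[p,q,r] = [q,r] − [p,r] + [p,q]. For instance
  ∂[4,5,6] = [5,6] − [4,6] + [4,5],
  ∂[1,2,6] = [2,6] − [1,6] + [1,2].
As a 15×10 matrix over Z this has rank 10, with invariant factors (1,1,1,1,1,1,1,1,1,2).

From H_k ≅ ker(∂_k) / im(∂_{k+1}) we obtain:

  H_0: rank C_0 − rank ∂_1 = 6 − 5 = 1, and the invariant factors of ∂_1 are all 1, so H_0 = Z.
  H_1: rank ker ∂_1 − rank ∂_2 = (15 − 5) − 10 = 0, and ∂_2 has invariant factor 2 > 1, so H_1 = Z/2.
  H_2: rank ker ∂_2 − rank ∂_3 = (10 − 10) − 0 = 0, and there is no ∂_3, so H_2 = 0.

As a check, the Euler characteristic is 6 − 15 + 10 = 1, which agrees with 1 − 0 + 0 = 1.

H_0 ≅ Z,  H_1 ≅ Z/2,  H_2 = 0.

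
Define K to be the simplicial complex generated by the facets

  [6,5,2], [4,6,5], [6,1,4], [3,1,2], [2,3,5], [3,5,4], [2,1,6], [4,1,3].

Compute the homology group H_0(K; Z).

K has 6 vertices, 12 edges, 8 triangles.
rank ∂_0 = 0, rank ∂_1 = 5 ⇒ b_0 = 6 − 0 − 5 = 1; all invariant factors of ∂_1 are 1 so no torsion. So H_0 = Z.

H_0 = Z.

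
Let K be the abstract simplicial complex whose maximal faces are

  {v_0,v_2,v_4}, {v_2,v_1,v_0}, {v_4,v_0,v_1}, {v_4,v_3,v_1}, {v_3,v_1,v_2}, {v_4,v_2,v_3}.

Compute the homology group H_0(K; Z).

Take the total order v_0 < v_1 < v_2 < v_3 < v_4 on the vertex set. Then K (dimension 2) consists of the simplices:

  0-simplices (5): [v_0], [v_1], [v_2], [v_3], [v_4]
  1-simplices (9): [v_0,v_1], [v_0,v_2], [v_0,v_4], [v_1,v_2], [v_1,v_3], [v_1,v_4], [v_2,v_3], [v_2,v_4], [v_3,v_4]
  2-simplices (6): [v_0,v_1,v_2], [v_0,v_1,v_4], [v_0,v_2,v_4], [v_1,v_2,v_3], [v_1,v_3,v_4], [v_2,v_3,v_4]

Hence C_0 ≅ Z^5, C_1 ≅ Z^9, C_2 ≅ Z^6.

The boundary map ∂_1: C_1 → C_0 maps an edge to its endpoints' difference, ∂[p,q] = q − p.
The resulting 5×9 matrix has rank 4, and its Smith normal form has invariant factors (1,1,1,1).

∂_2: C_2 → C_1 acts by ∂[p,q,r] = [q,r] − [p,r] + [p,q]. For instance
  ∂[v_0,v_1,v_2] = [v_1,v_2] − [v_0,v_2] + [v_0,v_1],
  ∂[v_1,v_3,v_4] = [v_3,v_4] − [v_1,v_4] + [v_1,v_3].
This gives a 9×6 integer matrix of rank 5; reducing to Smith normal form yields diagonal entries (1,1,1,1,1).

From H_k ≅ ker(∂_k) / im(∂_{k+1}) we obtain:

  H_0: rank C_0 − rank ∂_1 = 5 − 4 = 1, and the invariant factors of ∂_1 are all 1, so H_0 ≅ Z.

H_0 = Z.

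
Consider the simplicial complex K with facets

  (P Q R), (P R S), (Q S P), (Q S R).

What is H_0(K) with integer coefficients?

Take the total order P < Q < R < S on the vertex set. Then K (dimension 2) consists of the simplices:

  0-simplices (4): P, Q, R, S
  1-simplices (6): PQ, PR, PS, QR, QS, RS
  2-simplices (4): PQR, PQS, PRS, QRS

so the chain groups are C_0 ≅ Z^4, C_1 ≅ Z^6, C_2 ≅ Z^4.

Boundary ∂_1: C_1 → C_0 maps an edge to its endpoints' difference, ∂[p,q] = q − p.
The 4×6 boundary matrix has rank 3 and Smith normal form diag(1,1,1).

The boundary map ∂_2: C_2 → C_1 maps a triangle to the signed sum of its edges. For instance
  ∂QRS = RS − QS + QR,
  ∂PQS = QS − PS + PQ.
As a 6×4 matrix over Z this has rank 3, with invariant factors (1,1,1).

Computing H_k = (kernel of ∂_k) / (image of ∂_{k+1}):

  H_0: rank C_0 − rank ∂_1 = 4 − 3 = 1, and the invariant factors of ∂_1 are all 1, so H_0 ≅ Z.

H_0 ≅ Z.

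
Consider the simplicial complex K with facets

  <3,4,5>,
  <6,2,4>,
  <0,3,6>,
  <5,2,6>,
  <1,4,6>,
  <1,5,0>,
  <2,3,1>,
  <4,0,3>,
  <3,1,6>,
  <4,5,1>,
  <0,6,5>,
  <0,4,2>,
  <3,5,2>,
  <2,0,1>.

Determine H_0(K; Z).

H_0 ≅ Z.

Order the vertices as 0 < 1 < 2 < 3 < 4 < 5 < 6. Listing each simplex with vertices in this order, K has dimension 2 with simplices:

  0-simplices (7): [0], [1], [2], [3], [4], [5], [6]
  1-simplices (21): [0,1], [0,2], [0,3], [0,4], [0,5], [0,6], [1,2], [1,3], [1,4], [1,5], [1,6], [2,3], [2,4], [2,5], [2,6], [3,4], [3,5], [3,6], [4,5], [4,6], [5,6]
  2-simplices (14): [0,1,2], [0,1,5], [0,2,4], [0,3,4], [0,3,6], [0,5,6], [1,2,3], [1,3,6], [1,4,5], [1,4,6], [2,3,5], [2,4,6], [2,5,6], [3,4,5]

so the chain groups are C_0 ≅ Z^7, C_1 ≅ Z^21, C_2 ≅ Z^14.

Boundary ∂_1: C_1 → C_0 maps an edge to its endpoints' difference, ∂[p,q] = q − p.
The resulting 7×21 matrix has rank 6, and its Smith normal form has invariant factors (1,1,1,1,1,1).

∂_2: C_2 → C_1 maps a triangle to the signed sum of its edges. For instance
  ∂[1,3,6] = [3,6] − [1,6] + [1,3],
  ∂[0,3,4] = [3,4] − [0,4] + [0,3].
The 21×14 boundary matrix has rank 13 and Smith normal form diag(1,1,1,1,1,1,1,1,1,1,1,1,1).

Reading off H_k = ker ∂_k / im ∂_{k+1}:

  H_0: rank C_0 − rank ∂_1 = 7 − 6 = 1, and the invariant factors of ∂_1 are all 1, so H_0 = Z.

(K is a triangulation of the torus T^2.)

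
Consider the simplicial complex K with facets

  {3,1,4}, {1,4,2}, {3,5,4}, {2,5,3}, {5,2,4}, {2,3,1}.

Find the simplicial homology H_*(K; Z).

H_0 = Z,  H_1 = 0,  H_2 = Z.

Order the vertices as 1 < 2 < 3 < 4 < 5. Listing each simplex with vertices in this order, K has dimension 2 with simplices:

  0-simplices (5): [1], [2], [3], [4], [5]
  1-simplices (9): [1,2], [1,3], [1,4], [2,3], [2,4], [2,5], [3,4], [3,5], [4,5]
  2-simplices (6): [1,2,3], [1,2,4], [1,3,4], [2,3,5], [2,4,5], [3,4,5]

giving chain groups C_0 ≅ Z^5, C_1 ≅ Z^9, C_2 ≅ Z^6.

∂_1: C_1 → C_0 maps an edge to its endpoints' difference, ∂[p,q] = q − p. For instance
  ∂[1,2] = [2] − [1].
The 5×9 boundary matrix has rank 4 and Smith normal form diag(1,1,1,1).

∂_2: C_2 → C_1 maps a triangle to the signed sum of its edges. For instance
  ∂[2,3,5] = [3,5] − [2,5] + [2,3],
  ∂[2,4,5] = [4,5] − [2,5] + [2,4].
This gives a 9×6 integer matrix of rank 5; reducing to Smith normal form yields diagonal entries (1,1,1,1,1).

Computing H_k = (kernel of ∂_k) / (image of ∂_{k+1}):

  H_0: rank C_0 − rank ∂_1 = 5 − 4 = 1, and the invariant factors of ∂_1 are all 1, so H_0 ≅ Z.
  H_1: rank ker ∂_1 − rank ∂_2 = (9 − 4) − 5 = 0, and the invariant factors of ∂_2 are all 1, so H_1 ≅ 0.
  H_2: rank ker ∂_2 − rank ∂_3 = (6 − 5) − 0 = 1, and there is no ∂_3, so H_2 ≅ Z.

As a check, the Euler characteristic is 5 − 9 + 6 = 2, which agrees with 1 − 0 + 1 = 2.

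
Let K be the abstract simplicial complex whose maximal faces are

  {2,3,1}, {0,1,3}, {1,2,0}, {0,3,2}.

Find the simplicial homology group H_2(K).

K has 4 vertices, 6 edges, 4 triangles.
rank ∂_2 = 3, rank ∂_3 = 0 ⇒ b_2 = 4 − 3 − 0 = 1. So H_2 ≅ Z.

H_2 = Z.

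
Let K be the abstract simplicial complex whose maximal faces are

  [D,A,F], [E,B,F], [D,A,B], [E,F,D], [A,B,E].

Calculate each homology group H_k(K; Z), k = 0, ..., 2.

Order the vertices as A < B < D < E < F. Listing each simplex with vertices in this order, K has dimension 2 with simplices:

  0-simplices (5): A, B, D, E, F
  1-simplices (10): AB, AD, AE, AF, BD, BE, BF, DE, DF, EF
  2-simplices (5): ABD, ABE, ADF, BEF, DEF

giving chain groups C_0 ≅ Z^5, C_1 ≅ Z^10, C_2 ≅ Z^5.

The boundary map ∂_1: C_1 → C_0 sends each edge [p,q] (with p < q) to q − p.
As a 5×10 matrix over Z this has rank 4, with invariant factors (1,1,1,1).

∂_2: C_2 → C_1 maps a triangle to the signed sum of its edges. For instance
  ∂ABE = BE − AE + AB,
  ∂DEF = EF − DF + DE.
The resulting 10×5 matrix has rank 5, and its Smith normal form has invariant factors (1,1,1,1,1).

Now H_k = ker ∂_k / im ∂_{k+1}, so:

  H_0: rank C_0 − rank ∂_1 = 5 − 4 = 1, and the invariant factors of ∂_1 are all 1, so H_0 ≅ Z.
  H_1: rank ker ∂_1 − rank ∂_2 = (10 − 4) − 5 = 1, and the invariant factors of ∂_2 are all 1, so H_1 ≅ Z.
  H_2: rank ker ∂_2 − rank ∂_3 = (5 − 5) − 0 = 0, and there is no ∂_3, so H_2 ≅ 0.

As a check, the Euler characteristic is 5 − 10 + 5 = 0, which agrees with 1 − 1 + 0 = 0.

H_0 ≅ Z,  H_1 ≅ Z,  H_2 = 0.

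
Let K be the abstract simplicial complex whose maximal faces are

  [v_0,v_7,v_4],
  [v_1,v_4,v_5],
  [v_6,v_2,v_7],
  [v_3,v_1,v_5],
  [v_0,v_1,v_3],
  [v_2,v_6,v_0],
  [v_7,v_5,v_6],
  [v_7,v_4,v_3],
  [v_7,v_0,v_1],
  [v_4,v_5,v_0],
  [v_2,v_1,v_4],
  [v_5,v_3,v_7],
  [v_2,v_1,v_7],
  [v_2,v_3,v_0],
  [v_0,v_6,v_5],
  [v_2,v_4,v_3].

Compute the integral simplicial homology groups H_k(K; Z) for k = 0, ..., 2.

H_0 ≅ Z,  H_1 ≅ Z^2,  H_2 ≅ Z.

Order the vertices as v_0 < v_1 < v_2 < v_3 < v_4 < v_5 < v_6 < v_7. Listing each simplex with vertices in this order, K has dimension 2 with simplices:

  0-simplices (8): [v_0], [v_1], [v_2], [v_3], [v_4], [v_5], [v_6], [v_7]
  1-simplices (24): (24 of them)
  2-simplices (16): (16 of them)

Hence C_0 ≅ Z^8, C_1 ≅ Z^24, C_2 ≅ Z^16.

Boundary ∂_1: C_1 → C_0 maps an edge to its endpoints' difference, ∂[p,q] = q − p. For instance
  ∂[v_0,v_2] = [v_2] − [v_0].
This gives a 8×24 integer matrix of rank 7; reducing to Smith normal form yields diagonal entries (1,1,1,1,1,1,1).

∂_2: C_2 → C_1 acts by ∂[p,q,r] = [q,r] − [p,r] + [p,q]. For instance
  ∂[v_0,v_5,v_6] = [v_5,v_6] − [v_0,v_6] + [v_0,v_5],
  ∂[v_0,v_4,v_7] = [v_4,v_7] − [v_0,v_7] + [v_0,v_4].
As a 24×16 matrix over Z this has rank 15, with invariant factors (1,1,1,1,1,1,1,1,1,1,1,1,1,1,1).

Reading off H_k = ker ∂_k / im ∂_{k+1}:

  H_0: rank C_0 − rank ∂_1 = 8 − 7 = 1, and the invariant factors of ∂_1 are all 1, so H_0 ≅ Z.
  H_1: rank ker ∂_1 − rank ∂_2 = (24 − 7) − 15 = 2, and the invariant factors of ∂_2 are all 1, so H_1 ≅ Z^2.
  H_2: rank ker ∂_2 − rank ∂_3 = (16 − 15) − 0 = 1, and there is no ∂_3, so H_2 ≅ Z.

As a check, the Euler characteristic is 8 − 24 + 16 = 0, which agrees with 1 − 2 + 1 = 0.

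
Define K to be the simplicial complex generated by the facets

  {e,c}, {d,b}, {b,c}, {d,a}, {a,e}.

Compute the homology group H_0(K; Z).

H_0 = Z.

We work with the vertex ordering a < b < c < d < e. The simplices of K, each written with vertices in increasing order, are:

  0-simplices (5): a, b, c, d, e
  1-simplices (5): ad, ae, bc, bd, ce

giving chain groups C_0 ≅ Z^5, C_1 ≅ Z^5.

Boundary ∂_1: C_1 → C_0 is given by ∂[p,q] = [q] − [p]. For instance
  ∂ce = e − c.
This gives a 5×5 integer matrix of rank 4; reducing to Smith normal form yields diagonal entries (1,1,1,1).

Computing H_k = (kernel of ∂_k) / (image of ∂_{k+1}):

  H_0: rank C_0 − rank ∂_1 = 5 − 4 = 1, and the invariant factors of ∂_1 are all 1, so H_0 ≅ Z.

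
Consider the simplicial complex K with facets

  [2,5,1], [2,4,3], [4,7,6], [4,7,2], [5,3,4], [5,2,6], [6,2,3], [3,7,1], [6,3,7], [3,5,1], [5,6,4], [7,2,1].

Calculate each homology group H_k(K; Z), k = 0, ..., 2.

H_0 ≅ Z,  H_1 ≅ Z/2Z,  H_2 = 0.

We work with the vertex ordering 1 < 2 < 3 < 4 < 5 < 6 < 7. The simplices of K, each written with vertices in increasing order, are:

  0-simplices (7): [1], [2], [3], [4], [5], [6], [7]
  1-simplices (18): [1,2], [1,3], [1,5], [1,7], [2,3], [2,4], [2,5], [2,6], [2,7], [3,4], [3,5], [3,6], [3,7], [4,5], [4,6], [4,7], [5,6], [6,7]
  2-simplices (12): [1,2,5], [1,2,7], [1,3,5], [1,3,7], [2,3,4], [2,3,6], [2,4,7], [2,5,6], [3,4,5], [3,6,7], [4,5,6], [4,6,7]

giving chain groups C_0 ≅ Z^7, C_1 ≅ Z^18, C_2 ≅ Z^12.

∂_1: C_1 → C_0 is given by ∂[p,q] = [q] − [p]. For instance
  ∂[6,7] = [7] − [6].
The 7×18 boundary matrix has rank 6 and Smith normal form diag(1,1,1,1,1,1).

∂_2: C_2 → C_1 sends each 2-simplex [p,q,r] to [q,r] − [p,r] + [p,q]. For instance
  ∂[2,4,7] = [4,7] − [2,7] + [2,4],
  ∂[1,3,5] = [3,5] − [1,5] + [1,3].
This gives a 18×12 integer matrix of rank 12; reducing to Smith normal form yields diagonal entries (1,1,1,1,1,1,1,1,1,1,1,2).

Reading off H_k = ker ∂_k / im ∂_{k+1}:

  H_0: rank C_0 − rank ∂_1 = 7 − 6 = 1, and the invariant factors of ∂_1 are all 1, so H_0 ≅ Z.
  H_1: rank ker ∂_1 − rank ∂_2 = (18 − 6) − 12 = 0, and ∂_2 has invariant factor 2 > 1, so H_1 ≅ Z/2Z.
  H_2: rank ker ∂_2 − rank ∂_3 = (12 − 12) − 0 = 0, and there is no ∂_3, so H_2 ≅ 0.

As a check, the Euler characteristic is 7 − 18 + 12 = 1, which agrees with 1 − 0 + 0 = 1.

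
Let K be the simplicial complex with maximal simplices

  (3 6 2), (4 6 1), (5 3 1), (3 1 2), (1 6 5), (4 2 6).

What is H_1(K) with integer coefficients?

H_1 ≅ Z.

We work with the vertex ordering 1 < 2 < 3 < 4 < 5 < 6. The simplices of K, each written with vertices in increasing order, are:

  0-simplices (6): [1], [2], [3], [4], [5], [6]
  1-simplices (12): [1,2], [1,3], [1,4], [1,5], [1,6], [2,3], [2,4], [2,6], [3,5], [3,6], [4,6], [5,6]
  2-simplices (6): [1,2,3], [1,3,5], [1,4,6], [1,5,6], [2,3,6], [2,4,6]

Hence C_0 ≅ Z^6, C_1 ≅ Z^12, C_2 ≅ Z^6.

∂_1: C_1 → C_0 is given by ∂[p,q] = [q] − [p]. For instance
  ∂[4,6] = [6] − [4].
As a 6×12 matrix over Z this has rank 5, with invariant factors (1,1,1,1,1).

The boundary map ∂_2: C_2 → C_1 maps a triangle to the signed sum of its edges. For instance
  ∂[2,4,6] = [4,6] − [2,6] + [2,4],
  ∂[1,3,5] = [3,5] − [1,5] + [1,3].
The 12×6 boundary matrix has rank 6 and Smith normal form diag(1,1,1,1,1,1).

Reading off H_k = ker ∂_k / im ∂_{k+1}:

  H_1: rank ker ∂_1 − rank ∂_2 = (12 − 5) − 6 = 1, and the invariant factors of ∂_2 are all 1, so H_1 = Z.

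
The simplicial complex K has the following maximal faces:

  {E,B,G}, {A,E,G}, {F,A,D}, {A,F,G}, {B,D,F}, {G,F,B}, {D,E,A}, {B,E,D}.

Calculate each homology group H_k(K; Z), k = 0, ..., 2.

H_0 = Z,  H_1 = 0,  H_2 = Z.

We work with the vertex ordering A < B < D < E < F < G. The simplices of K, each written with vertices in increasing order, are:

  0-simplices (6): A, B, D, E, F, G
  1-simplices (12): AD, AE, AF, AG, BD, BE, BF, BG, DE, DF, EG, FG
  2-simplices (8): ADE, ADF, AEG, AFG, BDE, BDF, BEG, BFG

giving chain groups C_0 ≅ Z^6, C_1 ≅ Z^12, C_2 ≅ Z^8.

∂_1: C_1 → C_0 is given by ∂[p,q] = [q] − [p]. For instance
  ∂AF = F − A.
The 6×12 boundary matrix has rank 5 and Smith normal form diag(1,1,1,1,1).

Boundary ∂_2: C_2 → C_1 acts by ∂[p,q,r] = [q,r] − [p,r] + [p,q]. For instance
  ∂BEG = EG − BG + BE,
  ∂AFG = FG − AG + AF.
This gives a 12×8 integer matrix of rank 7; reducing to Smith normal form yields diagonal entries (1,1,1,1,1,1,1).

Now H_k = ker ∂_k / im ∂_{k+1}, so:

  H_0: rank C_0 − rank ∂_1 = 6 − 5 = 1, and the invariant factors of ∂_1 are all 1, so H_0 ≅ Z.
  H_1: rank ker ∂_1 − rank ∂_2 = (12 − 5) − 7 = 0, and the invariant factors of ∂_2 are all 1, so H_1 ≅ 0.
  H_2: rank ker ∂_2 − rank ∂_3 = (8 − 7) − 0 = 1, and there is no ∂_3, so H_2 ≅ Z.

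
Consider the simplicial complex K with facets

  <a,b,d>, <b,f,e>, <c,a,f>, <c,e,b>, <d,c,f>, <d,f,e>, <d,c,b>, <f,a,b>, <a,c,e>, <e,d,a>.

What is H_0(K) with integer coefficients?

Take the total order a < b < c < d < e < f on the vertex set. Then K (dimension 2) consists of the simplices:

  0-simplices (6): a, b, c, d, e, f
  1-simplices (15): ab, ac, ad, ae, af, bc, bd, be, bf, cd, ce, cf, de, df, ef
  2-simplices (10): abd, abf, ace, acf, ade, bcd, bce, bef, cdf, def

giving chain groups C_0 ≅ Z^6, C_1 ≅ Z^15, C_2 ≅ Z^10.

∂_1: C_1 → C_0 is given by ∂[p,q] = [q] − [p].
The 6×15 boundary matrix has rank 5 and Smith normal form diag(1,1,1,1,1).

Boundary ∂_2: C_2 → C_1 maps a triangle to the signed sum of its edges. For instance
  ∂def = ef − df + de,
  ∂bce = ce − be + bc.
The 15×10 boundary matrix has rank 10 and Smith normal form diag(1,1,1,1,1,1,1,1,1,2).

Reading off H_k = ker ∂_k / im ∂_{k+1}:

  H_0: rank C_0 − rank ∂_1 = 6 − 5 = 1, and the invariant factors of ∂_1 are all 1, so H_0 = Z.

H_0 ≅ Z.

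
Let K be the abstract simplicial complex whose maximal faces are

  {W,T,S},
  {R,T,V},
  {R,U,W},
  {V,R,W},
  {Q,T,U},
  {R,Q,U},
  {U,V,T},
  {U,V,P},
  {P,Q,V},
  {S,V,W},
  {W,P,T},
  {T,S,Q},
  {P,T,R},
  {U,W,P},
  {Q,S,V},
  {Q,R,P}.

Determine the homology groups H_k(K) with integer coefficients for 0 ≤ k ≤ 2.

We work with the vertex ordering P < Q < R < S < T < U < V < W. The simplices of K, each written with vertices in increasing order, are:

  0-simplices (8): P, Q, R, S, T, U, V, W
  1-simplices (24): PQ, PR, PT, PU, PV, PW, QR, QS, QT, QU, QV, RT, RU, RV, RW, ST, SV, SW, TU, TV, TW, UV, UW, VW
  2-simplices (16): PQR, PQV, PRT, PTW, PUV, PUW, QRU, QST, QSV, QTU, RTV, RUW, RVW, STW, SVW, TUV

Hence C_0 ≅ Z^8, C_1 ≅ Z^24, C_2 ≅ Z^16.

∂_1: C_1 → C_0 is given by ∂[p,q] = [q] − [p].
The 8×24 boundary matrix has rank 7 and Smith normal form diag(1,1,1,1,1,1,1).

∂_2: C_2 → C_1 maps a triangle to the signed sum of its edges. For instance
  ∂RVW = VW − RW + RV,
  ∂SVW = VW − SW + SV.
As a 24×16 matrix over Z this has rank 15, with invariant factors (1,1,1,1,1,1,1,1,1,1,1,1,1,1,1).

Computing H_k = (kernel of ∂_k) / (image of ∂_{k+1}):

  H_0: rank C_0 − rank ∂_1 = 8 − 7 = 1, and the invariant factors of ∂_1 are all 1, so H_0 = Z.
  H_1: rank ker ∂_1 − rank ∂_2 = (24 − 7) − 15 = 2, and the invariant factors of ∂_2 are all 1, so H_1 = Z^2.
  H_2: rank ker ∂_2 − rank ∂_3 = (16 − 15) − 0 = 1, and there is no ∂_3, so H_2 = Z.

As a check, the Euler characteristic is 8 − 24 + 16 = 0, which agrees with 1 − 2 + 1 = 0.

H_0 ≅ Z,  H_1 ≅ Z^2,  H_2 ≅ Z.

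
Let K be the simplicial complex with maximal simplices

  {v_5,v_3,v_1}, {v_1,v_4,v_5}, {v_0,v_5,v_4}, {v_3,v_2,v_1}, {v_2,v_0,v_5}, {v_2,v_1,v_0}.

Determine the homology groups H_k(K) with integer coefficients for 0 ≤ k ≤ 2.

H_0 ≅ Z,  H_1 ≅ Z,  H_2 = 0.

Order the vertices as v_0 < v_1 < v_2 < v_3 < v_4 < v_5. Listing each simplex with vertices in this order, K has dimension 2 with simplices:

  0-simplices (6): [v_0], [v_1], [v_2], [v_3], [v_4], [v_5]
  1-simplices (12): [v_0,v_1], [v_0,v_2], [v_0,v_4], [v_0,v_5], [v_1,v_2], [v_1,v_3], [v_1,v_4], [v_1,v_5], [v_2,v_3], [v_2,v_5], [v_3,v_5], [v_4,v_5]
  2-simplices (6): [v_0,v_1,v_2], [v_0,v_2,v_5], [v_0,v_4,v_5], [v_1,v_2,v_3], [v_1,v_3,v_5], [v_1,v_4,v_5]

Hence C_0 ≅ Z^6, C_1 ≅ Z^12, C_2 ≅ Z^6.

Boundary ∂_1: C_1 → C_0 sends each edge [p,q] (with p < q) to q − p.
As a 6×12 matrix over Z this has rank 5, with invariant factors (1,1,1,1,1).

Boundary ∂_2: C_2 → C_1 maps a triangle to the signed sum of its edges. For instance
  ∂[v_1,v_2,v_3] = [v_2,v_3] − [v_1,v_3] + [v_1,v_2],
  ∂[v_0,v_1,v_2] = [v_1,v_2] − [v_0,v_2] + [v_0,v_1].
This gives a 12×6 integer matrix of rank 6; reducing to Smith normal form yields diagonal entries (1,1,1,1,1,1).

From H_k ≅ ker(∂_k) / im(∂_{k+1}) we obtain:

  H_0: rank C_0 − rank ∂_1 = 6 − 5 = 1, and the invariant factors of ∂_1 are all 1, so H_0 ≅ Z.
  H_1: rank ker ∂_1 − rank ∂_2 = (12 − 5) − 6 = 1, and the invariant factors of ∂_2 are all 1, so H_1 ≅ Z.
  H_2: rank ker ∂_2 − rank ∂_3 = (6 − 6) − 0 = 0, and there is no ∂_3, so H_2 ≅ 0.

As a check, the Euler characteristic is 6 − 12 + 6 = 0, which agrees with 1 − 1 + 0 = 0.
(K is a triangulation of the cylinder S^1 x I.)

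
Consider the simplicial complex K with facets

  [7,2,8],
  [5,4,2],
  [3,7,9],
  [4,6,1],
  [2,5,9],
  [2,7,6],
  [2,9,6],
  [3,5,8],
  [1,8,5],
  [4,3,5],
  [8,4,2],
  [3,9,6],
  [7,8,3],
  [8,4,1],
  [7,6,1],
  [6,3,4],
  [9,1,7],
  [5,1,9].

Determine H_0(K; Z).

Take the total order 1 < 2 < 3 < 4 < 5 < 6 < 7 < 8 < 9 on the vertex set. Then K (dimension 2) consists of the simplices:

  0-simplices (9): [1], [2], [3], [4], [5], [6], [7], [8], [9]
  1-simplices (27): (27 of them)
  2-simplices (18): [1,4,6], [1,4,8], [1,5,8], [1,5,9], [1,6,7], [1,7,9], [2,4,5], [2,4,8], [2,5,9], [2,6,7], [2,6,9], [2,7,8], [3,4,5], [3,4,6], [3,5,8], [3,6,9], [3,7,8], [3,7,9]

so the chain groups are C_0 ≅ Z^9, C_1 ≅ Z^27, C_2 ≅ Z^18.

∂_1: C_1 → C_0 sends each edge [p,q] (with p < q) to q − p. For instance
  ∂[5,8] = [8] − [5].
The resulting 9×27 matrix has rank 8, and its Smith normal form has invariant factors (1,1,1,1,1,1,1,1).

The boundary map ∂_2: C_2 → C_1 sends each 2-simplex [p,q,r] to [q,r] − [p,r] + [p,q]. For instance
  ∂[1,5,8] = [5,8] − [1,8] + [1,5],
  ∂[3,6,9] = [6,9] − [3,9] + [3,6].
The 27×18 boundary matrix has rank 18 and Smith normal form diag(1,1,1,1,1,1,1,1,1,1,1,1,1,1,1,1,1,2).

Now H_k = ker ∂_k / im ∂_{k+1}, so:

  H_0: rank C_0 − rank ∂_1 = 9 − 8 = 1, and the invariant factors of ∂_1 are all 1, so H_0 = Z.

H_0 = Z.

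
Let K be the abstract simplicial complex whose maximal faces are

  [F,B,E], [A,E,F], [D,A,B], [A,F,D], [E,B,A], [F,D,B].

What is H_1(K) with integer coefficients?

H_1 = 0.

Take the total order A < B < D < E < F on the vertex set. Then K (dimension 2) consists of the simplices:

  0-simplices (5): A, B, D, E, F
  1-simplices (9): AB, AD, AE, AF, BD, BE, BF, DF, EF
  2-simplices (6): ABD, ABE, ADF, AEF, BDF, BEF

so the chain groups are C_0 ≅ Z^5, C_1 ≅ Z^9, C_2 ≅ Z^6.

Boundary ∂_1: C_1 → C_0 is given by ∂[p,q] = [q] − [p]. For instance
  ∂AF = F − A.
The resulting 5×9 matrix has rank 4, and its Smith normal form has invariant factors (1,1,1,1).

∂_2: C_2 → C_1 acts by ∂[p,q,r] = [q,r] − [p,r] + [p,q]. For instance
  ∂ADF = DF − AF + AD,
  ∂AEF = EF − AF + AE.
The resulting 9×6 matrix has rank 5, and its Smith normal form has invariant factors (1,1,1,1,1).

Now H_k = ker ∂_k / im ∂_{k+1}, so:

  H_1: rank ker ∂_1 − rank ∂_2 = (9 − 4) − 5 = 0, and the invariant factors of ∂_2 are all 1, so H_1 ≅ 0.

(K is a triangulation of the 2-sphere S^2.)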